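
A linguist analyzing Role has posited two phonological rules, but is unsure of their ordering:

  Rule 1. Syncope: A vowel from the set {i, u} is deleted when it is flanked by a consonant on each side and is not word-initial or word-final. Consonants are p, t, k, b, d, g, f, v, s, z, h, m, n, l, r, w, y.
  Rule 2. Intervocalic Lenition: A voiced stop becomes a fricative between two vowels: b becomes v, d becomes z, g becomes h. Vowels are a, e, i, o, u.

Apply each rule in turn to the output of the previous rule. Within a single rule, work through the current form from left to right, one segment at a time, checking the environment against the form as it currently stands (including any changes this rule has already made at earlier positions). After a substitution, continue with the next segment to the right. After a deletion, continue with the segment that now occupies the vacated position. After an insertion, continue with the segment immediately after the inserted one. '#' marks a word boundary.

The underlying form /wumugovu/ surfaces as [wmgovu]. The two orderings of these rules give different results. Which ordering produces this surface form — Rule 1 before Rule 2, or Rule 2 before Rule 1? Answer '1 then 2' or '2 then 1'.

1 then 2

Order 1 then 2:
  1 Syncope: [wumugovu] → [wmgovu]
  2 Intervocalic Lenition: no change — [wmgovu]
  result: [wmgovu]
Order 2 then 1:
  2 Intervocalic Lenition: [wumugovu] → [wumuhovu]
  1 Syncope: [wumuhovu] → [wmhovu]
  result: [wmhovu]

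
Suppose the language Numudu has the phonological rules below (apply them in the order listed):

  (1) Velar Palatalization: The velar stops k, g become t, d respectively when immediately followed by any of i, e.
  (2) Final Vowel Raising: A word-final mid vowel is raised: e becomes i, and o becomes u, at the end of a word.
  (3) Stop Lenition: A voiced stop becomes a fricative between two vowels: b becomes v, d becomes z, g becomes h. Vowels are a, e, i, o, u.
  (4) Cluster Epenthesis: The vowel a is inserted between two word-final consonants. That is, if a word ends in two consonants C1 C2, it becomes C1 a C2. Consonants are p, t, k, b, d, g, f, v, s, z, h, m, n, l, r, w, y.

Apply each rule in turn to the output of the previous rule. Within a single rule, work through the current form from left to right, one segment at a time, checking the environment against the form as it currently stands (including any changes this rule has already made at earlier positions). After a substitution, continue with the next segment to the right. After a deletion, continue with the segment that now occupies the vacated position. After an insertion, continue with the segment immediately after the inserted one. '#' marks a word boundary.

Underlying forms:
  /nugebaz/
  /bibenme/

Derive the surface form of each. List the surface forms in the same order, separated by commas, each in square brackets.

[nuzevaz], [bivenmi]

/nugebaz/:
  (1) Velar Palatalization: [nugebaz] → [nudebaz]
  (2) Final Vowel Raising: no change — [nudebaz]
  (3) Stop Lenition: [nudebaz] → [nuzevaz]
  (4) Cluster Epenthesis: no change — [nuzevaz]
/bibenme/:
  (1) Velar Palatalization: no change — [bibenme]
  (2) Final Vowel Raising: [bibenme] → [bibenmi]
  (3) Stop Lenition: [bibenmi] → [bivenmi]
  (4) Cluster Epenthesis: no change — [bivenmi]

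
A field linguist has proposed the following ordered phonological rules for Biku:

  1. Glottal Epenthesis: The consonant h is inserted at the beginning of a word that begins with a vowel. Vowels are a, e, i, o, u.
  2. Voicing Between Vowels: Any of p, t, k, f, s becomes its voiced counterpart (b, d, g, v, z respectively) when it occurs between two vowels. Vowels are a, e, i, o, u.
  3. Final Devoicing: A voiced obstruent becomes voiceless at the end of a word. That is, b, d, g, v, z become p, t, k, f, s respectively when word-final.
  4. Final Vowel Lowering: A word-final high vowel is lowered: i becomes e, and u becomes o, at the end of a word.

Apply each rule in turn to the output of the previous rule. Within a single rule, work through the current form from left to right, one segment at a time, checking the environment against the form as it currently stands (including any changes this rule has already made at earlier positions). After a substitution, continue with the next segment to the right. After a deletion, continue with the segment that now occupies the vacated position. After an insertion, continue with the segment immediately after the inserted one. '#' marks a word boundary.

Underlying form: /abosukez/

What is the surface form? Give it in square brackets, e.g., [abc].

[habozuges]

1 Glottal Epenthesis: [abosukez] → [habosukez]
2 Voicing Between Vowels: [habosukez] → [habozugez]
3 Final Devoicing: [habozugez] → [habozuges]
4 Final Vowel Lowering: no change — [habozuges]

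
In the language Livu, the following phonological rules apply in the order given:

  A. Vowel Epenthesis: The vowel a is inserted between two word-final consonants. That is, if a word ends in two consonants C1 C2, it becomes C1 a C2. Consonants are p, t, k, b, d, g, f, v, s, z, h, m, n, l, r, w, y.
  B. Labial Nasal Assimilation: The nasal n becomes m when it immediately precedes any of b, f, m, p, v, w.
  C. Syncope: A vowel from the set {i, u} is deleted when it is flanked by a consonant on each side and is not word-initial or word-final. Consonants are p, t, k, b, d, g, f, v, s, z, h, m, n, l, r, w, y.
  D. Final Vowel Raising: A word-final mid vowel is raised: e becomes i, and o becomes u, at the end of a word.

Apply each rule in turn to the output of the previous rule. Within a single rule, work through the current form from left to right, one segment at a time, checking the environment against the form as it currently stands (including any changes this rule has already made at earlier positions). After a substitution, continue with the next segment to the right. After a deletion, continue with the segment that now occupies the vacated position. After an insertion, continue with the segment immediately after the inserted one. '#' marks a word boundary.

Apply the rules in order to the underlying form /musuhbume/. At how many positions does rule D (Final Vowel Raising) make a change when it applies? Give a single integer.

1

A Vowel Epenthesis: no change — [musuhbume]
B Labial Nasal Assimilation: no change — [musuhbume]
C Syncope: [musuhbume] → [mshbme]
D Final Vowel Raising: [mshbme] → [mshbmi]
Rule D changed 1 position(s).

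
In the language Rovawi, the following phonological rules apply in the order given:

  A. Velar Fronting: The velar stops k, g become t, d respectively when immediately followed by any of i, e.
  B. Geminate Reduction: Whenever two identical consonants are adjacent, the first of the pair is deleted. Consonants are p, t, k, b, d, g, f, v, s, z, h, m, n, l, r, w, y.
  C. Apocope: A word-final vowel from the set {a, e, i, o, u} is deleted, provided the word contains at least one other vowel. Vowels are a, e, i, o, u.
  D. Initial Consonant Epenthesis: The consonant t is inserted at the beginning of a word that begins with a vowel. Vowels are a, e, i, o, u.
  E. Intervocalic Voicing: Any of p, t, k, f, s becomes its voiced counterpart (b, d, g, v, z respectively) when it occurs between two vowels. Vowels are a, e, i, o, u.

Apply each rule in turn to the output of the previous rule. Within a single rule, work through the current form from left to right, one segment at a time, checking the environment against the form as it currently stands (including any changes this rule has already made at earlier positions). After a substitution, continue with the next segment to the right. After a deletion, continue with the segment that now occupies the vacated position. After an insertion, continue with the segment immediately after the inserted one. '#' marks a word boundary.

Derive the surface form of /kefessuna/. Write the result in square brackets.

[tevezun]

A Velar Fronting: [kefessuna] → [tefessuna]
B Geminate Reduction: [tefessuna] → [tefesuna]
C Apocope: [tefesuna] → [tefesun]
D Initial Consonant Epenthesis: no change — [tefesun]
E Intervocalic Voicing: [tefesun] → [tevezun]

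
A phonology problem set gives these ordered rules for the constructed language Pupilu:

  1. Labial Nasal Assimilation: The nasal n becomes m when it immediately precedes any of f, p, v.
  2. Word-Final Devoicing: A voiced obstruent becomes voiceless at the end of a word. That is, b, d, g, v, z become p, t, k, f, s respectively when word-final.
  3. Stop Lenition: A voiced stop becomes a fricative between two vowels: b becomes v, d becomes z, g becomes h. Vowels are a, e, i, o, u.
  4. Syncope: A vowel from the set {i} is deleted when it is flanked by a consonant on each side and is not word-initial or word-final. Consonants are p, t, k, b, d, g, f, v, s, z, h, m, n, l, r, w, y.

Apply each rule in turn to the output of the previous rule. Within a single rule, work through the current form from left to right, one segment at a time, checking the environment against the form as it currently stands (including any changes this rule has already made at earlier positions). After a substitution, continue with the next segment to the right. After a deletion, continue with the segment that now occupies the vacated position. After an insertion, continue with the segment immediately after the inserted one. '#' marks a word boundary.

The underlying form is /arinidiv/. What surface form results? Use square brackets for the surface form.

[arnzf]

1 Labial Nasal Assimilation: no change — [arinidiv]
2 Word-Final Devoicing: [arinidiv] → [arinidif]
3 Stop Lenition: [arinidif] → [arinizif]
4 Syncope: [arinizif] → [arnzf]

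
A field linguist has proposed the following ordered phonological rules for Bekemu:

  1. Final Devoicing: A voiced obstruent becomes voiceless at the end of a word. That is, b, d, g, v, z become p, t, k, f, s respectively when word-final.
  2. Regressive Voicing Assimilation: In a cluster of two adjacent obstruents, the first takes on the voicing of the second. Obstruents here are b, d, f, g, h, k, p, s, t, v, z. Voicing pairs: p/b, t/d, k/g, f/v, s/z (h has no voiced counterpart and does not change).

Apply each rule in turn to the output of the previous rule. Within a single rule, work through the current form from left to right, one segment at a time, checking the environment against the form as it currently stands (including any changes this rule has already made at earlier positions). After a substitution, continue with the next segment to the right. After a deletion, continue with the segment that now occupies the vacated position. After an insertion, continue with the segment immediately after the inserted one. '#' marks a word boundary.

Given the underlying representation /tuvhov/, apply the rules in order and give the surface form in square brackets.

1 Final Devoicing: [tuvhov] → [tuvhof]
2 Regressive Voicing Assimilation: [tuvhof] → [tufhof]

[tufhof]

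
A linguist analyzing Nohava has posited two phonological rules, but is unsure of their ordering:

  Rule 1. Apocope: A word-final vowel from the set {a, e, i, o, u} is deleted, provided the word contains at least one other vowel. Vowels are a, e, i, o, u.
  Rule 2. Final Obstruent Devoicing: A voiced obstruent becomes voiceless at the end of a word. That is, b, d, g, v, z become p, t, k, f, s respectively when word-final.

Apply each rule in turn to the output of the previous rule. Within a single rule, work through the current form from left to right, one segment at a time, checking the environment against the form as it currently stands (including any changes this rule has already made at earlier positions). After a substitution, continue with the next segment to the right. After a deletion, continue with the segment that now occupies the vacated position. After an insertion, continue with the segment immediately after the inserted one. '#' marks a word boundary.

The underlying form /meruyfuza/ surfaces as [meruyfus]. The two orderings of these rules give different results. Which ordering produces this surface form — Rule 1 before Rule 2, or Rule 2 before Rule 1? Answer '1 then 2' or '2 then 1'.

1 then 2

Order 1 then 2:
  1 Apocope: [meruyfuza] → [meruyfuz]
  2 Final Obstruent Devoicing: [meruyfuz] → [meruyfus]
  result: [meruyfus]
Order 2 then 1:
  2 Final Obstruent Devoicing: no change — [meruyfuza]
  1 Apocope: [meruyfuza] → [meruyfuz]
  result: [meruyfuz]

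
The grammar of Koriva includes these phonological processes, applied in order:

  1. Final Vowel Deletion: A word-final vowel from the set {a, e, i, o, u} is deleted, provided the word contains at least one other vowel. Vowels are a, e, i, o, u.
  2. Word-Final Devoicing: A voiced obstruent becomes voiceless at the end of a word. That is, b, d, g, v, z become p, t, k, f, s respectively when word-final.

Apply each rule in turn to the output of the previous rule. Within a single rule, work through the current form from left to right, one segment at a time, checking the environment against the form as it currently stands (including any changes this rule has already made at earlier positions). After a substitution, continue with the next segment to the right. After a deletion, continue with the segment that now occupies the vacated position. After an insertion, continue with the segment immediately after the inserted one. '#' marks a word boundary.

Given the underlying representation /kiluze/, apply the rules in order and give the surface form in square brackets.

[kilus]

1 Final Vowel Deletion: [kiluze] → [kiluz]
2 Word-Final Devoicing: [kiluz] → [kilus]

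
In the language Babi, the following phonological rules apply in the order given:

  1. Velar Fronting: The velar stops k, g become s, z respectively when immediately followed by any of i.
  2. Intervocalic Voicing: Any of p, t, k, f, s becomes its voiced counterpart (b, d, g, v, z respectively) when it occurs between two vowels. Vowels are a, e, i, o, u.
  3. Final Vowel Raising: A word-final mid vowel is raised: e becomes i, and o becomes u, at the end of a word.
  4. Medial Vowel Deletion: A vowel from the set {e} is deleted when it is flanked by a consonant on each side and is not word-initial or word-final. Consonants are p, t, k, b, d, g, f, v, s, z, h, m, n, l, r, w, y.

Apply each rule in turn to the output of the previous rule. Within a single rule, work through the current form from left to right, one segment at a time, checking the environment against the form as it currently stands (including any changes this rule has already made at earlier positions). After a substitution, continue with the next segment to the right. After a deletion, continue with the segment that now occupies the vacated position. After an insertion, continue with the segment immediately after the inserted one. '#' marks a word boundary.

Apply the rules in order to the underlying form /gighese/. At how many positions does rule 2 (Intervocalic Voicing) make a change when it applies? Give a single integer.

1

1 Velar Fronting: [gighese] → [zighese]
2 Intervocalic Voicing: [zighese] → [zigheze]
3 Final Vowel Raising: [zigheze] → [zighezi]
4 Medial Vowel Deletion: [zighezi] → [zighzi]
Rule 2 changed 1 position(s).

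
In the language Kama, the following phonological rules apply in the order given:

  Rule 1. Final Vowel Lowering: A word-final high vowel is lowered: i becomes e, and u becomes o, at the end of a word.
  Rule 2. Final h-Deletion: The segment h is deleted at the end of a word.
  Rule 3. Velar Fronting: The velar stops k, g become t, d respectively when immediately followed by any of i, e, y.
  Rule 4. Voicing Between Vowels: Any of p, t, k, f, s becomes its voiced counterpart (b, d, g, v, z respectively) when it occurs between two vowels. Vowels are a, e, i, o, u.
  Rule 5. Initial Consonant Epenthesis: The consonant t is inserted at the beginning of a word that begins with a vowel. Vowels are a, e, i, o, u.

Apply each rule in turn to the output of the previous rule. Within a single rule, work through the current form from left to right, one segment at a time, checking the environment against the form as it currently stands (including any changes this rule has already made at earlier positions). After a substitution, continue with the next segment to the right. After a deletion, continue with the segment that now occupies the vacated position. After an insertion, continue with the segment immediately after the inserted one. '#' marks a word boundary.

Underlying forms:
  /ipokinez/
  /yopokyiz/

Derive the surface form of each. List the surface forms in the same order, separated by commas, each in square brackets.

/ipokinez/:
  Rule 1 Final Vowel Lowering: no change — [ipokinez]
  Rule 2 Final h-Deletion: no change — [ipokinez]
  Rule 3 Velar Fronting: [ipokinez] → [ipotinez]
  Rule 4 Voicing Between Vowels: [ipotinez] → [ibodinez]
  Rule 5 Initial Consonant Epenthesis: [ibodinez] → [tibodinez]
/yopokyiz/:
  Rule 1 Final Vowel Lowering: no change — [yopokyiz]
  Rule 2 Final h-Deletion: no change — [yopokyiz]
  Rule 3 Velar Fronting: [yopokyiz] → [yopotyiz]
  Rule 4 Voicing Between Vowels: [yopotyiz] → [yobotyiz]
  Rule 5 Initial Consonant Epenthesis: no change — [yobotyiz]

[tibodinez], [yobotyiz]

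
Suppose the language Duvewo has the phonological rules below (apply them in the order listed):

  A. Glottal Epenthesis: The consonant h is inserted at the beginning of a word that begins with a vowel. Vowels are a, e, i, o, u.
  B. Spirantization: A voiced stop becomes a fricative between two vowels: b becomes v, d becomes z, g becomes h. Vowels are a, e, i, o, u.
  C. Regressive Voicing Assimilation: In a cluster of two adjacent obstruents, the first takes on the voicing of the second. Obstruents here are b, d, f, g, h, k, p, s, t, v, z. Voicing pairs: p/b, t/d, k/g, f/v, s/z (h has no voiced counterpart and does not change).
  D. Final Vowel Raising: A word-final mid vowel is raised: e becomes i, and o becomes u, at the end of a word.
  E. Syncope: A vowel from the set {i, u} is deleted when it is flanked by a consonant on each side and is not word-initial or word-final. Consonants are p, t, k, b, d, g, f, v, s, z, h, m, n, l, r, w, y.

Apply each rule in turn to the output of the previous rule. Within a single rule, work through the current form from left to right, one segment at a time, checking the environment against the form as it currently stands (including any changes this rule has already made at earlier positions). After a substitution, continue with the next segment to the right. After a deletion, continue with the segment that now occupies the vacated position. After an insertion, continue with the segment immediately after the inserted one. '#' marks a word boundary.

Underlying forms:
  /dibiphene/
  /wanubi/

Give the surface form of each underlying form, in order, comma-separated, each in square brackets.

[dvpheni], [wanvi]

/dibiphene/:
  A Glottal Epenthesis: no change — [dibiphene]
  B Spirantization: [dibiphene] → [diviphene]
  C Regressive Voicing Assimilation: no change — [diviphene]
  D Final Vowel Raising: [diviphene] → [divipheni]
  E Syncope: [divipheni] → [dvpheni]
/wanubi/:
  A Glottal Epenthesis: no change — [wanubi]
  B Spirantization: [wanubi] → [wanuvi]
  C Regressive Voicing Assimilation: no change — [wanuvi]
  D Final Vowel Raising: no change — [wanuvi]
  E Syncope: [wanuvi] → [wanvi]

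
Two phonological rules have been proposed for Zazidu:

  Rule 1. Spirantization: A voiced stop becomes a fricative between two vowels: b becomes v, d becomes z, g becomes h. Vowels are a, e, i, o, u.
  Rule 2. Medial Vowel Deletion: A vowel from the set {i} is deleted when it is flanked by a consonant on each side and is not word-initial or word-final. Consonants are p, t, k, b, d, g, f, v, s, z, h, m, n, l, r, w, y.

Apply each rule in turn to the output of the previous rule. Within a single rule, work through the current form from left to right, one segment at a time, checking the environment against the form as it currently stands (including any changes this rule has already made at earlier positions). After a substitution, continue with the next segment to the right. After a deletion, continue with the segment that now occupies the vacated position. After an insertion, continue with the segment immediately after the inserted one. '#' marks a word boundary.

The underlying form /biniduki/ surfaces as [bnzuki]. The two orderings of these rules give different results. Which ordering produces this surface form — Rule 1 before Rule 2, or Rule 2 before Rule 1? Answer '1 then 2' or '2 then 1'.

1 then 2

Order 1 then 2:
  1 Spirantization: [biniduki] → [binizuki]
  2 Medial Vowel Deletion: [binizuki] → [bnzuki]
  result: [bnzuki]
Order 2 then 1:
  2 Medial Vowel Deletion: [biniduki] → [bnduki]
  1 Spirantization: no change — [bnduki]
  result: [bnduki]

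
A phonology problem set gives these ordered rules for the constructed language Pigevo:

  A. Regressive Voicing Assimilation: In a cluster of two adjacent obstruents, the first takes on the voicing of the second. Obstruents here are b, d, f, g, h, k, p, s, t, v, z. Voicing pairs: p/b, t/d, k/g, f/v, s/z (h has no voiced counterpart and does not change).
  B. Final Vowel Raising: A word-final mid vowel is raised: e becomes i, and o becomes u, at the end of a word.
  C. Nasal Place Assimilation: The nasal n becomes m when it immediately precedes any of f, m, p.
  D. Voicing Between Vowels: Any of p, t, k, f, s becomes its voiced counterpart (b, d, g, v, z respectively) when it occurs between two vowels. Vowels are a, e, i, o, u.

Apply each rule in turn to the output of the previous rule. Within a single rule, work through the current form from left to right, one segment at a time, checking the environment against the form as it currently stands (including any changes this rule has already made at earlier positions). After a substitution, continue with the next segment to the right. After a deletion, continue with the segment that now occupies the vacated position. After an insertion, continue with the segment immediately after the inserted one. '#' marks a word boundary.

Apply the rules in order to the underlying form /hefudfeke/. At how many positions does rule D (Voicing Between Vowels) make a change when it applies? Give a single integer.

2

A Regressive Voicing Assimilation: [hefudfeke] → [hefutfeke]
B Final Vowel Raising: [hefutfeke] → [hefutfeki]
C Nasal Place Assimilation: no change — [hefutfeki]
D Voicing Between Vowels: [hefutfeki] → [hevutfegi]
Rule D changed 2 position(s).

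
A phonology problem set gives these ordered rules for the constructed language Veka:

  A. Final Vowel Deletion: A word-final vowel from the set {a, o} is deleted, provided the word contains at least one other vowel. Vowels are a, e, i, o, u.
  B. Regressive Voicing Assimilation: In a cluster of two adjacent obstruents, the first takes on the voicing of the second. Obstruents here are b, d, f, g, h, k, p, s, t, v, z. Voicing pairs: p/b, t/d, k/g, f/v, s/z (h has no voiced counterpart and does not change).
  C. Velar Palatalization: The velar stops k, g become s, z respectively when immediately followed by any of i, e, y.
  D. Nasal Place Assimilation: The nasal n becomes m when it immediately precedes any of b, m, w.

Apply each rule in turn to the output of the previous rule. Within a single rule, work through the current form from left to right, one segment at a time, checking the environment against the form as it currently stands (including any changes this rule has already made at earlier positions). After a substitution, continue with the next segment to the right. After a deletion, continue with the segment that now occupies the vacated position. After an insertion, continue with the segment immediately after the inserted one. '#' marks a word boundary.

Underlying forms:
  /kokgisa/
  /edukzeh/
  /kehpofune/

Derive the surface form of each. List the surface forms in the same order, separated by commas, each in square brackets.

[kogzis], [edugzeh], [sehpofune]

/kokgisa/:
  A Final Vowel Deletion: [kokgisa] → [kokgis]
  B Regressive Voicing Assimilation: [kokgis] → [koggis]
  C Velar Palatalization: [koggis] → [kogzis]
  D Nasal Place Assimilation: no change — [kogzis]
/edukzeh/:
  A Final Vowel Deletion: no change — [edukzeh]
  B Regressive Voicing Assimilation: [edukzeh] → [edugzeh]
  C Velar Palatalization: no change — [edugzeh]
  D Nasal Place Assimilation: no change — [edugzeh]
/kehpofune/:
  A Final Vowel Deletion: no change — [kehpofune]
  B Regressive Voicing Assimilation: no change — [kehpofune]
  C Velar Palatalization: [kehpofune] → [sehpofune]
  D Nasal Place Assimilation: no change — [sehpofune]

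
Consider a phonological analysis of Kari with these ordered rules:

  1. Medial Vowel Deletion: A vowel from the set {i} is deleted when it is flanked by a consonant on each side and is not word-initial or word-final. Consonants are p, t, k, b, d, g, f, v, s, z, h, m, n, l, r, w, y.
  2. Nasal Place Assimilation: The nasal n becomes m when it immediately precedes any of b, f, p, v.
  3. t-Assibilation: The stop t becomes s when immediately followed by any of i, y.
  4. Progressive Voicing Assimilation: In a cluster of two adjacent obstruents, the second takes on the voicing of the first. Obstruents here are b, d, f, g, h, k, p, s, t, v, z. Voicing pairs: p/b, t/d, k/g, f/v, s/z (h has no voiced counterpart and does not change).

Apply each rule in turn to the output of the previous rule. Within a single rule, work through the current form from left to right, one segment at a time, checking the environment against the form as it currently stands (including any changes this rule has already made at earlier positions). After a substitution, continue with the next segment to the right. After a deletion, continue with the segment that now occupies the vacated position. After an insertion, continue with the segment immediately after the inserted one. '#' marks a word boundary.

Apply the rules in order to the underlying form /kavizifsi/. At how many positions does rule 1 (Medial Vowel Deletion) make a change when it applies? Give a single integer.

2

1 Medial Vowel Deletion: [kavizifsi] → [kavzfsi]
2 Nasal Place Assimilation: no change — [kavzfsi]
3 t-Assibilation: no change — [kavzfsi]
4 Progressive Voicing Assimilation: [kavzfsi] → [kavzvzi]
Rule 1 changed 2 position(s).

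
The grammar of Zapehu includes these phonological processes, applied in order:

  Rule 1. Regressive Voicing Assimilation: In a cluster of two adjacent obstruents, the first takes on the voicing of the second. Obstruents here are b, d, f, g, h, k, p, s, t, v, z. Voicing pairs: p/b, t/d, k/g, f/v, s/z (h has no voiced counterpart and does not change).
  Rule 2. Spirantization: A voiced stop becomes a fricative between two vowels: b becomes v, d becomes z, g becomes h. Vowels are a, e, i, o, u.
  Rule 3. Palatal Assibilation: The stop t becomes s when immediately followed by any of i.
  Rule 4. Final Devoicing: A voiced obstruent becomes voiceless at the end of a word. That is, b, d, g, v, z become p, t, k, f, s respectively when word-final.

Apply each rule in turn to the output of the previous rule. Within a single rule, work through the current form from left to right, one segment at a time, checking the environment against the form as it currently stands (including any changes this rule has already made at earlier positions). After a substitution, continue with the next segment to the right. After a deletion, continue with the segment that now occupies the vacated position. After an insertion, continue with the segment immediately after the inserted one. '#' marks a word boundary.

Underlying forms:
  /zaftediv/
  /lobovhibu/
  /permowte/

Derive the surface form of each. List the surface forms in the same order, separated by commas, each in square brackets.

/zaftediv/:
  Rule 1 Regressive Voicing Assimilation: no change — [zaftediv]
  Rule 2 Spirantization: [zaftediv] → [zafteziv]
  Rule 3 Palatal Assibilation: no change — [zafteziv]
  Rule 4 Final Devoicing: [zafteziv] → [zaftezif]
/lobovhibu/:
  Rule 1 Regressive Voicing Assimilation: [lobovhibu] → [lobofhibu]
  Rule 2 Spirantization: [lobofhibu] → [lovofhivu]
  Rule 3 Palatal Assibilation: no change — [lovofhivu]
  Rule 4 Final Devoicing: no change — [lovofhivu]
/permowte/:
  Rule 1 Regressive Voicing Assimilation: no change — [permowte]
  Rule 2 Spirantization: no change — [permowte]
  Rule 3 Palatal Assibilation: no change — [permowte]
  Rule 4 Final Devoicing: no change — [permowte]

[zaftezif], [lovofhivu], [permowte]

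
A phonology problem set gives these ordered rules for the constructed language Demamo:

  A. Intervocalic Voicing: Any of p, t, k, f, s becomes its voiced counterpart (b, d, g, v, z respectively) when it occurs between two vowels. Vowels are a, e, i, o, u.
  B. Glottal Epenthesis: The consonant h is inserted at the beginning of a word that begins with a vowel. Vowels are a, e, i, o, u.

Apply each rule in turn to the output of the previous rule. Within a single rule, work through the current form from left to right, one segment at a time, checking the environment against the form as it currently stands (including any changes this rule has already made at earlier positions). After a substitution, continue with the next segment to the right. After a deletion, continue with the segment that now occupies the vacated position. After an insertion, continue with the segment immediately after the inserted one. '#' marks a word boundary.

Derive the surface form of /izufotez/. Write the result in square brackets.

[hizuvodez]

A Intervocalic Voicing: [izufotez] → [izuvodez]
B Glottal Epenthesis: [izuvodez] → [hizuvodez]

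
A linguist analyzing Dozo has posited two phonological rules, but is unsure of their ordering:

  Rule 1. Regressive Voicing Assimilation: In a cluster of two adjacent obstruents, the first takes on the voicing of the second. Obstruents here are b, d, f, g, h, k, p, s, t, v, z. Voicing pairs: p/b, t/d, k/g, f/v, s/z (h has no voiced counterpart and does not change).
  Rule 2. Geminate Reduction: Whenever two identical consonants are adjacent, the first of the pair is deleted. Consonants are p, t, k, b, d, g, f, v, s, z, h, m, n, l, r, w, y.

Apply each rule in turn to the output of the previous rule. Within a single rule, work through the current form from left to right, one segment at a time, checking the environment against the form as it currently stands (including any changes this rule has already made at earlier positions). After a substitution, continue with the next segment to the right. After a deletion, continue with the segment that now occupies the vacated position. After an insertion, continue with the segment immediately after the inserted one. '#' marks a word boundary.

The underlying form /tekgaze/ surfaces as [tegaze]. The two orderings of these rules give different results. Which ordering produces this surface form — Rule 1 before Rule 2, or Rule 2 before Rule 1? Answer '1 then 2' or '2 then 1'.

Order 1 then 2:
  1 Regressive Voicing Assimilation: [tekgaze] → [teggaze]
  2 Geminate Reduction: [teggaze] → [tegaze]
  result: [tegaze]
Order 2 then 1:
  2 Geminate Reduction: no change — [tekgaze]
  1 Regressive Voicing Assimilation: [tekgaze] → [teggaze]
  result: [teggaze]

1 then 2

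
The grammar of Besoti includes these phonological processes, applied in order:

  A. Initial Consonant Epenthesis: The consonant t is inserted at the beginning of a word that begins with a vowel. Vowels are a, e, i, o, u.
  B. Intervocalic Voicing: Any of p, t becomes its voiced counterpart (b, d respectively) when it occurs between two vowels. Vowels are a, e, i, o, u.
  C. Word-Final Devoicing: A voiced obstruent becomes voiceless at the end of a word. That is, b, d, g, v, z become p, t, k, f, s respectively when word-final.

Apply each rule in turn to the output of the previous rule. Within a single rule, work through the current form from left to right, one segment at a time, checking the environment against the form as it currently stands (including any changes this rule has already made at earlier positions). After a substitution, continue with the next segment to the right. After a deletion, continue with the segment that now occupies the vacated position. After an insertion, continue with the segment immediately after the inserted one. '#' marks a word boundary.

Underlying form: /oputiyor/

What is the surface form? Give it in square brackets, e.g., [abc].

[tobudiyor]

A Initial Consonant Epenthesis: [oputiyor] → [toputiyor]
B Intervocalic Voicing: [toputiyor] → [tobudiyor]
C Word-Final Devoicing: no change — [tobudiyor]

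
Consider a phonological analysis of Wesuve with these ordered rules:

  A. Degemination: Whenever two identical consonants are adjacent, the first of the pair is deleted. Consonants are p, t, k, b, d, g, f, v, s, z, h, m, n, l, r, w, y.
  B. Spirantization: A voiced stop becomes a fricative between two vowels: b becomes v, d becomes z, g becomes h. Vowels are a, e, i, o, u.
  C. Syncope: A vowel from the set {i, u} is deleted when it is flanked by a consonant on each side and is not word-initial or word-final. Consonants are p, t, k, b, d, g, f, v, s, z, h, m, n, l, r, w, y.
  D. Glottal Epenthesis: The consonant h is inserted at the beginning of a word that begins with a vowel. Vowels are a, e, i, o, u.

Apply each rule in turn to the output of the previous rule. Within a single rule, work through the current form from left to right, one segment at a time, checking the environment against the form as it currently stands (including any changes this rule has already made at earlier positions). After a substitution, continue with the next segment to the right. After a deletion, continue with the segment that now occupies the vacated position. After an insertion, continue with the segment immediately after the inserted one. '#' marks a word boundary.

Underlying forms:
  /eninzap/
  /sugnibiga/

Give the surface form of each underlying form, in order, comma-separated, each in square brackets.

[hennzap], [sgnvha]

/eninzap/:
  A Degemination: no change — [eninzap]
  B Spirantization: no change — [eninzap]
  C Syncope: [eninzap] → [ennzap]
  D Glottal Epenthesis: [ennzap] → [hennzap]
/sugnibiga/:
  A Degemination: no change — [sugnibiga]
  B Spirantization: [sugnibiga] → [sugniviha]
  C Syncope: [sugniviha] → [sgnvha]
  D Glottal Epenthesis: no change — [sgnvha]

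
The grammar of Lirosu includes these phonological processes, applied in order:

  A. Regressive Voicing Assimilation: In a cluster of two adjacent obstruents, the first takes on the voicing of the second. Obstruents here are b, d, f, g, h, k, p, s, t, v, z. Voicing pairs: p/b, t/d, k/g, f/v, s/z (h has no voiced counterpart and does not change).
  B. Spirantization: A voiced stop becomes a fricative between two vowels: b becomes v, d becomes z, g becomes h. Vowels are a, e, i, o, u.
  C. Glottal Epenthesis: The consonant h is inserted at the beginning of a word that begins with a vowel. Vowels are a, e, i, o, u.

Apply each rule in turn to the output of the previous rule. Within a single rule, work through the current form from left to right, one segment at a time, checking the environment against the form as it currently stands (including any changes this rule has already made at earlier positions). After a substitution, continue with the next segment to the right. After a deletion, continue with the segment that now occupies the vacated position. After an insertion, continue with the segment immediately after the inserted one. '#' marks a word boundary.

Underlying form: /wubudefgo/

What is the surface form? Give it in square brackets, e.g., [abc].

A Regressive Voicing Assimilation: [wubudefgo] → [wubudevgo]
B Spirantization: [wubudevgo] → [wuvuzevgo]
C Glottal Epenthesis: no change — [wuvuzevgo]

[wuvuzevgo]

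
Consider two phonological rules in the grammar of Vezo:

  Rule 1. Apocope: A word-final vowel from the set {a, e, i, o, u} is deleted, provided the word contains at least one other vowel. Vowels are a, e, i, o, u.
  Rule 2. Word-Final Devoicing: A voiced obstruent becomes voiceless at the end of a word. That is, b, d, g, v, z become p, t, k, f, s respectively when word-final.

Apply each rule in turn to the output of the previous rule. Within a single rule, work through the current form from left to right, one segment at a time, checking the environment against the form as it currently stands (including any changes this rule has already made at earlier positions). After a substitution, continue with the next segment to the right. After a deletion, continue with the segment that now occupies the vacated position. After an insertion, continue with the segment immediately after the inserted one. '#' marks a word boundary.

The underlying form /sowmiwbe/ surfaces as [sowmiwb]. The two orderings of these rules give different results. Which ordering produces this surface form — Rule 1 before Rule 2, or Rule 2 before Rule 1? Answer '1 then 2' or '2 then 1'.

2 then 1

Order 1 then 2:
  1 Apocope: [sowmiwbe] → [sowmiwb]
  2 Word-Final Devoicing: [sowmiwb] → [sowmiwp]
  result: [sowmiwp]
Order 2 then 1:
  2 Word-Final Devoicing: no change — [sowmiwbe]
  1 Apocope: [sowmiwbe] → [sowmiwb]
  result: [sowmiwb]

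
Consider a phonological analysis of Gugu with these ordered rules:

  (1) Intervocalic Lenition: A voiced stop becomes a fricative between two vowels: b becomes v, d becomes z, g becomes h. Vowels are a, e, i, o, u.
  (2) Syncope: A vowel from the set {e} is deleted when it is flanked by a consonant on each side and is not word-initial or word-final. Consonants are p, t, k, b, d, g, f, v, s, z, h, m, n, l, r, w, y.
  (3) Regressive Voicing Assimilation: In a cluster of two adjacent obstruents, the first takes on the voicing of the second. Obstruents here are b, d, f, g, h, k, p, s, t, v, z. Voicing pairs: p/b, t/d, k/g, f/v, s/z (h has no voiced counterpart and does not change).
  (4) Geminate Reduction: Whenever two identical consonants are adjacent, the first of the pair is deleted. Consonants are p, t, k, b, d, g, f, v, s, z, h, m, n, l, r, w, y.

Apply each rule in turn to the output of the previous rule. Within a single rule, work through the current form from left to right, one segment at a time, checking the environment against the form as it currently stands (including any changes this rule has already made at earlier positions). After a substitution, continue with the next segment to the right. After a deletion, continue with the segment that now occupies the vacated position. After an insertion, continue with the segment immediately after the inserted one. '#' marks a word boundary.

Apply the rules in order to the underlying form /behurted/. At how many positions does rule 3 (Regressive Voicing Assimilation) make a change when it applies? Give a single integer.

2

(1) Intervocalic Lenition: no change — [behurted]
(2) Syncope: [behurted] → [bhurtd]
(3) Regressive Voicing Assimilation: [bhurtd] → [phurdd]
(4) Geminate Reduction: [phurdd] → [phurd]
Rule 3 changed 2 position(s).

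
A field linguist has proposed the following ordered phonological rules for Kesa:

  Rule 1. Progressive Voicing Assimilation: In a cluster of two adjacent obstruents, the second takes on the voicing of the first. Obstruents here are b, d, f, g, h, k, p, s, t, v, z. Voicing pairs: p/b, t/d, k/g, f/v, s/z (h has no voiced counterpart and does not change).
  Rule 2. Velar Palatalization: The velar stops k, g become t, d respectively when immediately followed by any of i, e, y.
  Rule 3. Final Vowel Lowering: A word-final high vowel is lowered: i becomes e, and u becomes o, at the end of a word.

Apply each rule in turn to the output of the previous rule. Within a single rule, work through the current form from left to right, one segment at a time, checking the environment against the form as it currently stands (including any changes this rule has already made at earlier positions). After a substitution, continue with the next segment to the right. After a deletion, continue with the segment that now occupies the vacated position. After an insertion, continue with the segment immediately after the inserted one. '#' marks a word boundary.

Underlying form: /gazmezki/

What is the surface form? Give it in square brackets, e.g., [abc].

Rule 1 Progressive Voicing Assimilation: [gazmezki] → [gazmezgi]
Rule 2 Velar Palatalization: [gazmezgi] → [gazmezdi]
Rule 3 Final Vowel Lowering: [gazmezdi] → [gazmezde]

[gazmezde]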